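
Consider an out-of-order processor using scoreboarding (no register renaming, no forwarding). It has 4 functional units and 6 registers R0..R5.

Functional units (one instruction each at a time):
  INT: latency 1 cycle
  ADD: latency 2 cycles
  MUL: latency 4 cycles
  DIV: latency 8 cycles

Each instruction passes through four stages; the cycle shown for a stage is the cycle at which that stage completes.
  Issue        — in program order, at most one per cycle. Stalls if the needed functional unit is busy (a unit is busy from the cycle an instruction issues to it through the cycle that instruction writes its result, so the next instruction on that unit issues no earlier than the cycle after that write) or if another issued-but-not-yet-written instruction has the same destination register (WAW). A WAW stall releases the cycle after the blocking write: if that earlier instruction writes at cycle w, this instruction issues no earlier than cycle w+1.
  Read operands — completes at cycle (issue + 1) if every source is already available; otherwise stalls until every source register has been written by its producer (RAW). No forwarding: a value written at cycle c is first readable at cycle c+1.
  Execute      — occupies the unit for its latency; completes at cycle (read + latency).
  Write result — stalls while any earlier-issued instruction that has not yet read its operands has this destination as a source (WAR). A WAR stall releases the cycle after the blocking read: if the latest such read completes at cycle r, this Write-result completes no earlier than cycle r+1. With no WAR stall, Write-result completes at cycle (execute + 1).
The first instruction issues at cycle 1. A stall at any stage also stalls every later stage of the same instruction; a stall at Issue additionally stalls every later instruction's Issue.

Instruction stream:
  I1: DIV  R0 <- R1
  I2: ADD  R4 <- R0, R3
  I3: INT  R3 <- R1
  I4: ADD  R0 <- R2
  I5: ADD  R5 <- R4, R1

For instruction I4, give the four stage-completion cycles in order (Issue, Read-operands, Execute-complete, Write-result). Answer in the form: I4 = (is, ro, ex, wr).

I4 = (16, 17, 19, 20)

[I1] 1/2/10/11
[I2] 2/12/14/15  (RAW R0: wait I1 write@11)
[I3] 3/4/5/13  (WAR R3: wait I2 read@12)
[I4] 16/17/19/20  (struct: ADD busy until I2 writes@15)
[I5] 21/22/24/25  (struct: ADD busy until I4 writes@20)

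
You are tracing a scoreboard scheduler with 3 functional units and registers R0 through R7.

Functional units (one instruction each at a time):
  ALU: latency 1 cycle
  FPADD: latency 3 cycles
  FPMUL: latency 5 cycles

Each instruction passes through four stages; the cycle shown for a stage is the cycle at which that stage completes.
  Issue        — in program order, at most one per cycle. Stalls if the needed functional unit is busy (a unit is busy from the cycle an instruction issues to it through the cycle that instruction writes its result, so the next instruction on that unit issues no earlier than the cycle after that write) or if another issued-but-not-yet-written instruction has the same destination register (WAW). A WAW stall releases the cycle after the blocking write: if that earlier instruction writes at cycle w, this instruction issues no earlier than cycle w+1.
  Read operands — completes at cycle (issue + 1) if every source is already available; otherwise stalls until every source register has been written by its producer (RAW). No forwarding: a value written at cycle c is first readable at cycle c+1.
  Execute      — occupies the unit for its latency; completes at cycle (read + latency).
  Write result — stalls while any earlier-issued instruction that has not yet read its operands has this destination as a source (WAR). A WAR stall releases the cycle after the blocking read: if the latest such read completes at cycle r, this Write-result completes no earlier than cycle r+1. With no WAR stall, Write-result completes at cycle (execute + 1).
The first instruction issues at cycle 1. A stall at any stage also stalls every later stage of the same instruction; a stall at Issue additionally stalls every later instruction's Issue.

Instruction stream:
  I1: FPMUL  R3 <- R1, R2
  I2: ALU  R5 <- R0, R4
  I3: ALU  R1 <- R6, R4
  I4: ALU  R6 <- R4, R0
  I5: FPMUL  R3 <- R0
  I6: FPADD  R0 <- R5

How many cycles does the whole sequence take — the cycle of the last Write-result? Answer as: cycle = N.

c1: I1 issues→FPMUL
c2: I1 reads; I2 issues→ALU
c3: I2 reads
c4: I2 exec-done
c5: I2 writes R5
c6: I3 issues→ALU
c7: I1 exec-done; I3 reads
c8: I1 writes R3; I3 exec-done
c9: I3 writes R1
c10: I4 issues→ALU
c11: I4 reads; I5 issues→FPMUL
c12: I4 exec-done; I5 reads; I6 issues→FPADD
c13: I4 writes R6; I6 reads
c16: I6 exec-done
c17: I5 exec-done; I6 writes R0
c18: I5 writes R3

cycle = 18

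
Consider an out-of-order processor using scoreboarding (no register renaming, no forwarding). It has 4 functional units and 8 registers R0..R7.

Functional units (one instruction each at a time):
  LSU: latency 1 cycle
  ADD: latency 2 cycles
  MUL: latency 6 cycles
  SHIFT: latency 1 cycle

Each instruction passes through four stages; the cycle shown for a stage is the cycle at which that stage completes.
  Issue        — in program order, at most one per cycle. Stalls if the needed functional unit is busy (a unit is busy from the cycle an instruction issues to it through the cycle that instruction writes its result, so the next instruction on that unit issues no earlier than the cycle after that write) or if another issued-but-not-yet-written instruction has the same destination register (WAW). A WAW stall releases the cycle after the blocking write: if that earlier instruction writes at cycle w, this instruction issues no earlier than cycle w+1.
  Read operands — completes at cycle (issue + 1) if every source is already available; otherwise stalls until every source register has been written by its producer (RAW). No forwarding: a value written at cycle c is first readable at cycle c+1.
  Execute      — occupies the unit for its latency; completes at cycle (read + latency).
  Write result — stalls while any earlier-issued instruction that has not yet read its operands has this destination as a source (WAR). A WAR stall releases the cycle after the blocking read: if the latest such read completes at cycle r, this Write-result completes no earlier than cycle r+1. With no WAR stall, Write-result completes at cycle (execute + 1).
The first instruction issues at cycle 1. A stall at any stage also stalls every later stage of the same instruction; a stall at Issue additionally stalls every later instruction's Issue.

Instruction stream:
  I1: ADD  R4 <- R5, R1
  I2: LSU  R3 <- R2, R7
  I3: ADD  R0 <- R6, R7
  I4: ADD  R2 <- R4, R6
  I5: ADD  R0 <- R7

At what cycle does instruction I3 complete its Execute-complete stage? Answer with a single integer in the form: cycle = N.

c1: issue I1 (ADD)
c2: I1 read-ops | issue I2 (LSU)
c3: I2 read-ops
c4: I1 finished on ADD | I2 finished on LSU
c5: I1→R4 | I2→R3
c6: issue I3 (ADD)
c7: I3 read-ops
c9: I3 finished on ADD
c10: I3→R0
c11: issue I4 (ADD)
c12: I4 read-ops
c14: I4 finished on ADD
c15: I4→R2
c16: issue I5 (ADD)
c17: I5 read-ops
c19: I5 finished on ADD
c20: I5→R0

cycle = 9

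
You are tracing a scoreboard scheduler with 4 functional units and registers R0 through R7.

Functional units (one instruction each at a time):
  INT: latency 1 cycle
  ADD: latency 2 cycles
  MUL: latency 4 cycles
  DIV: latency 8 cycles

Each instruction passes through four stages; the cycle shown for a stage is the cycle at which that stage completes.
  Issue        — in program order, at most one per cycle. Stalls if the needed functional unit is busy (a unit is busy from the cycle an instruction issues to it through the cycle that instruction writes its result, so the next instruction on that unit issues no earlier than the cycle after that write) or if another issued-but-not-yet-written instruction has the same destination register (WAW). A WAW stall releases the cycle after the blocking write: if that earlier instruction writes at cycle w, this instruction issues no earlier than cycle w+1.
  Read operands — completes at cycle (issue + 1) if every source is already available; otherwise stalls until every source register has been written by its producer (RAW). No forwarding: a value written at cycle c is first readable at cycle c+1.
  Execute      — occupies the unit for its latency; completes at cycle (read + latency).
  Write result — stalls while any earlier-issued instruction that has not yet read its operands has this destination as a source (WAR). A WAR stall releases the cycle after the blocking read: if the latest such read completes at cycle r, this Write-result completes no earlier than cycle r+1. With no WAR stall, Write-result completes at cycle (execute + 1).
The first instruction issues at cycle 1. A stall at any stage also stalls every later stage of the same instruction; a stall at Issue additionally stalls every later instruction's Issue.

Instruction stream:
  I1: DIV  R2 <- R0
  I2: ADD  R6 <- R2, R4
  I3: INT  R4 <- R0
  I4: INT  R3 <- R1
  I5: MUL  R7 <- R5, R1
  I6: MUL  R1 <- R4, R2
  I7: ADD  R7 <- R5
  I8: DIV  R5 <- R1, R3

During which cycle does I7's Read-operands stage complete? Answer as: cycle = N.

cycle = 24

[I1] 1/2/10/11
[I2] 2/12/14/15  (RAW R2: wait I1 write@11)
[I3] 3/4/5/13  (WAR R4: wait I2 read@12)
[I4] 14/15/16/17  (struct: INT busy until I3 writes@13)
[I5] 15/16/20/21
[I6] 22/23/27/28  (struct: MUL busy until I5 writes@21)
[I7] 23/24/26/27
[I8] 24/29/37/38  (RAW R1: wait I6 write@28)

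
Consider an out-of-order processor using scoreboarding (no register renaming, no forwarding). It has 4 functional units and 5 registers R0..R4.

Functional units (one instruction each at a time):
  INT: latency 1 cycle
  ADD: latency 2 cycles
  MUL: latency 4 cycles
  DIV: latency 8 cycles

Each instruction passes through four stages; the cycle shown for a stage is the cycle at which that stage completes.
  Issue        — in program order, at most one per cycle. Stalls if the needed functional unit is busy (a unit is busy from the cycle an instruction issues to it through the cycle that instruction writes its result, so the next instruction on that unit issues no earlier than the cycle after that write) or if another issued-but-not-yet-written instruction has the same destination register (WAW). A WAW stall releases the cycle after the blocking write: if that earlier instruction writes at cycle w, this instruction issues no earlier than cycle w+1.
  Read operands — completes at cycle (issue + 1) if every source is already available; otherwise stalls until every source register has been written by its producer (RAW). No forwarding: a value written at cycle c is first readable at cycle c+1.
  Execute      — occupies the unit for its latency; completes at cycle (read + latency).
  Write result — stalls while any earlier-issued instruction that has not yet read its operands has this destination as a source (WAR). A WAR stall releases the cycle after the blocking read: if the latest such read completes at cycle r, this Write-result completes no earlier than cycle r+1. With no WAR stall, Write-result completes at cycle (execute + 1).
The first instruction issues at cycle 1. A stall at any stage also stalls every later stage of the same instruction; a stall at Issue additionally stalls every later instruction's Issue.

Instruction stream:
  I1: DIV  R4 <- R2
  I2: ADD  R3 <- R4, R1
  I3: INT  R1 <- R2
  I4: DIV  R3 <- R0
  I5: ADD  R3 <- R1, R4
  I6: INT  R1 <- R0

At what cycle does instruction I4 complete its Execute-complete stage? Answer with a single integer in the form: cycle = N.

[I1] 1/2/10/11
[I2] 2/12/14/15  (RAW R4: wait I1 write@11)
[I3] 3/4/5/13  (WAR R1: wait I2 read@12)
[I4] 16/17/25/26  (WAW R3: wait I2 write@15)
[I5] 27/28/30/31  (WAW R3: wait I4 write@26)
[I6] 28/29/30/31

cycle = 25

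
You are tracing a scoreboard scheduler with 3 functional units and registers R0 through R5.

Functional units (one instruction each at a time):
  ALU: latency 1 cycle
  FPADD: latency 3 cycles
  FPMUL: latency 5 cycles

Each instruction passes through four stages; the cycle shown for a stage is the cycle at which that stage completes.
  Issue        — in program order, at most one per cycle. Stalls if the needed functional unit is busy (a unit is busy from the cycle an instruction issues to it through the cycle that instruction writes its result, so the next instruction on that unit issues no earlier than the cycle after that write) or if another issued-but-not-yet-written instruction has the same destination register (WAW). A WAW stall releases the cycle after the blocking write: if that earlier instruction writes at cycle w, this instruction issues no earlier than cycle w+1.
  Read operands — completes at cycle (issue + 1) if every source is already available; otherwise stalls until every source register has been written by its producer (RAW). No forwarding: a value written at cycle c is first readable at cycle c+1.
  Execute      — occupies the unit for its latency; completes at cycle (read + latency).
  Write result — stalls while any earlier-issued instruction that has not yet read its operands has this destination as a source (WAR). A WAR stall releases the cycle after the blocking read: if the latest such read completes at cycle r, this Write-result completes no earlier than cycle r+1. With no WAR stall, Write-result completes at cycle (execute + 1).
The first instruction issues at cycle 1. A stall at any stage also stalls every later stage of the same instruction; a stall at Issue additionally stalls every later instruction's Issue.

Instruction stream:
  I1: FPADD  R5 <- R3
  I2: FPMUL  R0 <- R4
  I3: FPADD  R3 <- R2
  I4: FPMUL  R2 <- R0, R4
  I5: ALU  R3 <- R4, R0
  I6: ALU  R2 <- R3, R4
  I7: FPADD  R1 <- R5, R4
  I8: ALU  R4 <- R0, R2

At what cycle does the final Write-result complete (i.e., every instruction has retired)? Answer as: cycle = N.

I1: IS=1 RO=2 EX=5 WR=6
I2: IS=2 RO=3 EX=8 WR=9
I3: IS=7 RO=8 EX=11 WR=12  [struct: FPADD busy until I1 writes@6]
I4: IS=10 RO=11 EX=16 WR=17  [struct: FPMUL busy until I2 writes@9]
I5: IS=13 RO=14 EX=15 WR=16  [WAW R3: wait I3 write@12]
I6: IS=18 RO=19 EX=20 WR=21  [WAW R2: wait I4 write@17]
I7: IS=19 RO=20 EX=23 WR=24
I8: IS=22 RO=23 EX=24 WR=25  [struct: ALU busy until I6 writes@21]

cycle = 25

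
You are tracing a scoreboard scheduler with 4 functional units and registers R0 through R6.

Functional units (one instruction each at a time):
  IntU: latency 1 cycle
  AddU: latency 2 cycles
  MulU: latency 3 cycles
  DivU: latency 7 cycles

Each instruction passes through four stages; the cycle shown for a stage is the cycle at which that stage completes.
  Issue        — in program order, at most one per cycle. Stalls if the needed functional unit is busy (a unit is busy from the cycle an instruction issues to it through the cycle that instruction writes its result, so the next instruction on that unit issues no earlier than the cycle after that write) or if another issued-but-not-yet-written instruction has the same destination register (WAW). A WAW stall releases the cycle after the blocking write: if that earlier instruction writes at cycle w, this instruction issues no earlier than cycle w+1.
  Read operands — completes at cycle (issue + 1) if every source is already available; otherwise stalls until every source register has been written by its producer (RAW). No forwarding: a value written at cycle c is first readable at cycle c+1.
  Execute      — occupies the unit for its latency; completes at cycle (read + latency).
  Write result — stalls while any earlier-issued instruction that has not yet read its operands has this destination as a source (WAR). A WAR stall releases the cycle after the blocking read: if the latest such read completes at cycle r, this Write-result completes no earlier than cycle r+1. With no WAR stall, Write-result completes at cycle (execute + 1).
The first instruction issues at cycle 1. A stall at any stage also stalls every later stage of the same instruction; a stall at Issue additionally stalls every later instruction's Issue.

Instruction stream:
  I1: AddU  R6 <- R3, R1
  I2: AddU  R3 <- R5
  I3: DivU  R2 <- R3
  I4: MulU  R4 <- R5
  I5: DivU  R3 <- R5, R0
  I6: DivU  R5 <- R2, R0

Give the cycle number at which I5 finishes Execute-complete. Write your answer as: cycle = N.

t=1  I1 issues→AddU
t=2  I1 reads
t=4  I1 exec-done
t=5  I1 writes R6
t=6  I2 issues→AddU
t=7  I2 reads · I3 issues→DivU
t=8  I4 issues→MulU
t=9  I2 exec-done · I4 reads
t=10  I2 writes R3
t=11  I3 reads
t=12  I4 exec-done
t=13  I4 writes R4
t=18  I3 exec-done
t=19  I3 writes R2
t=20  I5 issues→DivU
t=21  I5 reads
t=28  I5 exec-done
t=29  I5 writes R3
t=30  I6 issues→DivU
t=31  I6 reads
t=38  I6 exec-done
t=39  I6 writes R5

cycle = 28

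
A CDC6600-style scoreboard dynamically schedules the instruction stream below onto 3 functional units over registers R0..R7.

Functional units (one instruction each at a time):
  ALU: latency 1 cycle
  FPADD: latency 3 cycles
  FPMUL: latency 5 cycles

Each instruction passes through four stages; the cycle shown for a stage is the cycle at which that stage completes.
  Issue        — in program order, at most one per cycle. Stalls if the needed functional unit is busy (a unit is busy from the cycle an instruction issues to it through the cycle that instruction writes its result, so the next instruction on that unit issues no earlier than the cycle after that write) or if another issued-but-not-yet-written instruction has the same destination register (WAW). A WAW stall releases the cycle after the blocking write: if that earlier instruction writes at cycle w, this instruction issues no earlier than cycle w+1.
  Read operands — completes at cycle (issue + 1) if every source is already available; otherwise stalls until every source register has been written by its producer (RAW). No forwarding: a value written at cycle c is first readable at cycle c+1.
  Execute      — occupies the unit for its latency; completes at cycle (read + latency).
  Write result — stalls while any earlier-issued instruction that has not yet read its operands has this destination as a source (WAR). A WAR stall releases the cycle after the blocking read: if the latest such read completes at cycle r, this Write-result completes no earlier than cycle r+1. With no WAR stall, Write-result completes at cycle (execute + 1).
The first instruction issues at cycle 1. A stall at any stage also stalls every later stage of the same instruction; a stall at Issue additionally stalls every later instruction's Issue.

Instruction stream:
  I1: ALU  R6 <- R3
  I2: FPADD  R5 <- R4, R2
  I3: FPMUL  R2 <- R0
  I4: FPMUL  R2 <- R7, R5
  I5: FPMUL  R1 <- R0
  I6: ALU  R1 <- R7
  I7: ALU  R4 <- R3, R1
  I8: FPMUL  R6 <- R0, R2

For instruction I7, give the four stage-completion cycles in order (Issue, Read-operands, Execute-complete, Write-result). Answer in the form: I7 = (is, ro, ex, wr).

1) issue 1, read 2, done 3, write 4
2) issue 2, read 3, done 6, write 7
3) issue 3, read 4, done 9, write 10
4) issue 11, read 12, done 17, write 18  <struct: FPMUL busy until I3 writes@10>
5) issue 19, read 20, done 25, write 26  <struct: FPMUL busy until I4 writes@18>
6) issue 27, read 28, done 29, write 30  <WAW R1: wait I5 write@26>
7) issue 31, read 32, done 33, write 34  <struct: ALU busy until I6 writes@30>
8) issue 32, read 33, done 38, write 39

I7 = (31, 32, 33, 34)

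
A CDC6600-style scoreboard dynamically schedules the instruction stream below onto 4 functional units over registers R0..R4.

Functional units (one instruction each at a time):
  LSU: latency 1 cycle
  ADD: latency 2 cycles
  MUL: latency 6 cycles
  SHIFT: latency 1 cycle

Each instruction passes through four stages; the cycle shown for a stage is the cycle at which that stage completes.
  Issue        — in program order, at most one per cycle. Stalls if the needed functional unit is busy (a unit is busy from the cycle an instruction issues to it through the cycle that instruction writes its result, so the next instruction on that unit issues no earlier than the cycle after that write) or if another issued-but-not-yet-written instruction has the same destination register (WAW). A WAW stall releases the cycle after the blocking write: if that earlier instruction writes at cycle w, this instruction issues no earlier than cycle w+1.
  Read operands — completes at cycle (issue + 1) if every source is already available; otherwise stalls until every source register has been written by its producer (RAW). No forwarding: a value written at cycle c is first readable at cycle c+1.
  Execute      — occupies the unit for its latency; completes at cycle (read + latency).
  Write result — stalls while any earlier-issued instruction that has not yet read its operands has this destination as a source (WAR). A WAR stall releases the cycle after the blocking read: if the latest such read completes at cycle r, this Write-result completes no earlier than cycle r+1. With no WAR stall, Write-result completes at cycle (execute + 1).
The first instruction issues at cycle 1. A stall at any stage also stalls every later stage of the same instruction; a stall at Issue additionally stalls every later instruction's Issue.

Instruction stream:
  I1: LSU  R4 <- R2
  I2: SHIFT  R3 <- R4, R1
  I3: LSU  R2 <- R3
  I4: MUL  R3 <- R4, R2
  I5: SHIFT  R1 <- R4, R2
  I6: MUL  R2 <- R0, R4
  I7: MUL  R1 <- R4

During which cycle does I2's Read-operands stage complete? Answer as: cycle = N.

cycle = 5

cycle 1: I1→LSU
cycle 2: I1 RO; I2→SHIFT
cycle 3: I1 EX
cycle 4: I1 WR R4
cycle 5: I2 RO; I3→LSU
cycle 6: I2 EX
cycle 7: I2 WR R3
cycle 8: I3 RO; I4→MUL
cycle 9: I3 EX; I5→SHIFT
cycle 10: I3 WR R2
cycle 11: I4 RO; I5 RO
cycle 12: I5 EX
cycle 13: I5 WR R1
cycle 17: I4 EX
cycle 18: I4 WR R3
cycle 19: I6→MUL
cycle 20: I6 RO
cycle 26: I6 EX
cycle 27: I6 WR R2
cycle 28: I7→MUL
cycle 29: I7 RO
cycle 35: I7 EX
cycle 36: I7 WR R1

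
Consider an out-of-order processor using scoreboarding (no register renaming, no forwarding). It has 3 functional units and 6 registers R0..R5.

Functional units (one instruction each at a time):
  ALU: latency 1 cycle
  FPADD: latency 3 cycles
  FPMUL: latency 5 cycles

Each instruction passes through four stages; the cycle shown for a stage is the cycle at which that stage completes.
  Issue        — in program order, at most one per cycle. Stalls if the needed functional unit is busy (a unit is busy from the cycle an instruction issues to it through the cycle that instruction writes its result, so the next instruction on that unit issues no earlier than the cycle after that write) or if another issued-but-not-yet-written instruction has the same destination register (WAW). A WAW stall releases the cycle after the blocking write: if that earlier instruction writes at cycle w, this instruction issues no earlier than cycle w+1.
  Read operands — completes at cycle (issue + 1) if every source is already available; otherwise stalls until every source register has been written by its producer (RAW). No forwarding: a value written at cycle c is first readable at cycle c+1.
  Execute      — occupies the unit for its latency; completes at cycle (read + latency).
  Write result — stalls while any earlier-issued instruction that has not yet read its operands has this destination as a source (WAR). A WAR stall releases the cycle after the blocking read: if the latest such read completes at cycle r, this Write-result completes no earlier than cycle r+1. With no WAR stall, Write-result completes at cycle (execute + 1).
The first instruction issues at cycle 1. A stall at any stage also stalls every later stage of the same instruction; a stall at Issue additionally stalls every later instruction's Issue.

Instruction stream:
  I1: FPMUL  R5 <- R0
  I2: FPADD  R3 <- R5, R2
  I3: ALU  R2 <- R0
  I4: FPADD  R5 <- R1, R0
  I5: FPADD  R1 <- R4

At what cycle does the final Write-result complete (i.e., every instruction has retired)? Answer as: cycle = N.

cycle = 25

I1: IS=1 RO=2 EX=7 WR=8
I2: IS=2 RO=9 EX=12 WR=13  [RAW R5: wait I1 write@8]
I3: IS=3 RO=4 EX=5 WR=10  [WAR R2: wait I2 read@9]
I4: IS=14 RO=15 EX=18 WR=19  [struct: FPADD busy until I2 writes@13]
I5: IS=20 RO=21 EX=24 WR=25  [struct: FPADD busy until I4 writes@19]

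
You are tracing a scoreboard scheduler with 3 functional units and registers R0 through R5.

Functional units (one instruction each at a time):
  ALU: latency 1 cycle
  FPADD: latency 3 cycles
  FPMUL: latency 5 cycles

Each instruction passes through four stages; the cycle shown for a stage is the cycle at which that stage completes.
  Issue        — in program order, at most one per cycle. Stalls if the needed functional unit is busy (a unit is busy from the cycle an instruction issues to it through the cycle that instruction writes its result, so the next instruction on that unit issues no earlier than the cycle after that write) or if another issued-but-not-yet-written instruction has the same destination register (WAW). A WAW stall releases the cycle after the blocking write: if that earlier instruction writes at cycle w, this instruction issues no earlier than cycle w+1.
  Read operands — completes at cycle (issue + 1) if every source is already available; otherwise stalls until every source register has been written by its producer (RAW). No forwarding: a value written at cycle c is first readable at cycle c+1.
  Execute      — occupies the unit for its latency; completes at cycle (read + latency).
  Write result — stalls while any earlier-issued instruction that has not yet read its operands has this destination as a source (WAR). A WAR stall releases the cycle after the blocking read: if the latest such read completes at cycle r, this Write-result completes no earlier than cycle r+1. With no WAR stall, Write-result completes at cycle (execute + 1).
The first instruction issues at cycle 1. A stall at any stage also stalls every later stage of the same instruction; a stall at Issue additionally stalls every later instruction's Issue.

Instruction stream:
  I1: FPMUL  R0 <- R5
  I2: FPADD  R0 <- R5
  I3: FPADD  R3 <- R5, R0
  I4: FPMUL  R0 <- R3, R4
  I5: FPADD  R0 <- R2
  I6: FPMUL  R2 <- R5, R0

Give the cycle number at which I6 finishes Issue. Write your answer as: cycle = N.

1) issue 1, read 2, done 7, write 8
2) issue 9, read 10, done 13, write 14  <WAW R0: wait I1 write@8>
3) issue 15, read 16, done 19, write 20  <struct: FPADD busy until I2 writes@14>
4) issue 16, read 21, done 26, write 27  <RAW R3: wait I3 write@20>
5) issue 28, read 29, done 32, write 33  <WAW R0: wait I4 write@27>
6) issue 29, read 34, done 39, write 40  <RAW R0: wait I5 write@33>

cycle = 29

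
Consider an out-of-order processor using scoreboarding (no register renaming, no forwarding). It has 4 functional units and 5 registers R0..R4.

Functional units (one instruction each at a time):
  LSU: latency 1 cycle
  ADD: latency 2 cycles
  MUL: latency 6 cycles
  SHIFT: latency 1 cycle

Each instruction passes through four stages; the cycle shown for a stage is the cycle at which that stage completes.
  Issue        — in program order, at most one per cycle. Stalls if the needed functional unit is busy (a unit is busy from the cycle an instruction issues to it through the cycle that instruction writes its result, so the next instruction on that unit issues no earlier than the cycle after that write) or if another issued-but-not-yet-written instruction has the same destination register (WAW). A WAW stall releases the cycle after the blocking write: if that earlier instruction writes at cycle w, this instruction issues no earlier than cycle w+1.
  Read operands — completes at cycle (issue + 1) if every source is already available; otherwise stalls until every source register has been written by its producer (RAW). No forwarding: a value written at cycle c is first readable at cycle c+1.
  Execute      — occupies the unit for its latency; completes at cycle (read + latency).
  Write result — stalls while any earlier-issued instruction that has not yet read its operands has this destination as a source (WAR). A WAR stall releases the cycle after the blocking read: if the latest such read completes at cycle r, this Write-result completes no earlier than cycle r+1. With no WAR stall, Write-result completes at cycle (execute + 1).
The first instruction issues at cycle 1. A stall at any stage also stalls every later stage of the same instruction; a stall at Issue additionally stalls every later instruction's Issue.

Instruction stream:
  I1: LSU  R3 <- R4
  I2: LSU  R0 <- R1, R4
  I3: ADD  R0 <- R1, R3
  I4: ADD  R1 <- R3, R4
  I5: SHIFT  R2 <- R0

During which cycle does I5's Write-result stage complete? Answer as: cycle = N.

cycle = 18

1) issue 1, read 2, done 3, write 4
2) issue 5, read 6, done 7, write 8  <struct: LSU busy until I1 writes@4>
3) issue 9, read 10, done 12, write 13  <WAW R0: wait I2 write@8>
4) issue 14, read 15, done 17, write 18  <struct: ADD busy until I3 writes@13>
5) issue 15, read 16, done 17, write 18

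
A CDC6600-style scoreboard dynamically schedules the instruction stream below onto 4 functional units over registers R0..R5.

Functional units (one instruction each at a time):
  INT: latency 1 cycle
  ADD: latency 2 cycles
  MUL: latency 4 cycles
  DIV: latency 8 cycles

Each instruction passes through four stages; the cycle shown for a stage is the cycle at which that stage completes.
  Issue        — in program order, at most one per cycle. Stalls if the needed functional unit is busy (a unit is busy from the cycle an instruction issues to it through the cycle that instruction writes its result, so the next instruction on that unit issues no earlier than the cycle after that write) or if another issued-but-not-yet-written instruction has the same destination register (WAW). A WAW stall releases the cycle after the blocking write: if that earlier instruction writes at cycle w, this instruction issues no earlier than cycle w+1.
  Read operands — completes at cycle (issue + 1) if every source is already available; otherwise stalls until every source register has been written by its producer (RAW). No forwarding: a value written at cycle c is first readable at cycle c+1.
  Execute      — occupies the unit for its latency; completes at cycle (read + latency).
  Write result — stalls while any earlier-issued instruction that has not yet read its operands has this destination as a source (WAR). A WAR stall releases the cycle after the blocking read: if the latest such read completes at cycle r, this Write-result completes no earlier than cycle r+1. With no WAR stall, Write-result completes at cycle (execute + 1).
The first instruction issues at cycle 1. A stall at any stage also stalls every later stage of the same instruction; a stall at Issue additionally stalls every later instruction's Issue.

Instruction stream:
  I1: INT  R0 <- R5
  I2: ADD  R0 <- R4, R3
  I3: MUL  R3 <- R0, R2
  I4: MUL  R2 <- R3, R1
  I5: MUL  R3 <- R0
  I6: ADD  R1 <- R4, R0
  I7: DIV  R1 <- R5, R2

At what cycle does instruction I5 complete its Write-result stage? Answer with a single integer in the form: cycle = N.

t=1  issue I1 (INT)
t=2  I1 read-ops
t=3  I1 finished on INT
t=4  I1→R0
t=5  issue I2 (ADD)
t=6  I2 read-ops · issue I3 (MUL)
t=8  I2 finished on ADD
t=9  I2→R0
t=10  I3 read-ops
t=14  I3 finished on MUL
t=15  I3→R3
t=16  issue I4 (MUL)
t=17  I4 read-ops
t=21  I4 finished on MUL
t=22  I4→R2
t=23  issue I5 (MUL)
t=24  I5 read-ops · issue I6 (ADD)
t=25  I6 read-ops
t=27  I6 finished on ADD
t=28  I5 finished on MUL · I6→R1
t=29  I5→R3 · issue I7 (DIV)
t=30  I7 read-ops
t=38  I7 finished on DIV
t=39  I7→R1

cycle = 29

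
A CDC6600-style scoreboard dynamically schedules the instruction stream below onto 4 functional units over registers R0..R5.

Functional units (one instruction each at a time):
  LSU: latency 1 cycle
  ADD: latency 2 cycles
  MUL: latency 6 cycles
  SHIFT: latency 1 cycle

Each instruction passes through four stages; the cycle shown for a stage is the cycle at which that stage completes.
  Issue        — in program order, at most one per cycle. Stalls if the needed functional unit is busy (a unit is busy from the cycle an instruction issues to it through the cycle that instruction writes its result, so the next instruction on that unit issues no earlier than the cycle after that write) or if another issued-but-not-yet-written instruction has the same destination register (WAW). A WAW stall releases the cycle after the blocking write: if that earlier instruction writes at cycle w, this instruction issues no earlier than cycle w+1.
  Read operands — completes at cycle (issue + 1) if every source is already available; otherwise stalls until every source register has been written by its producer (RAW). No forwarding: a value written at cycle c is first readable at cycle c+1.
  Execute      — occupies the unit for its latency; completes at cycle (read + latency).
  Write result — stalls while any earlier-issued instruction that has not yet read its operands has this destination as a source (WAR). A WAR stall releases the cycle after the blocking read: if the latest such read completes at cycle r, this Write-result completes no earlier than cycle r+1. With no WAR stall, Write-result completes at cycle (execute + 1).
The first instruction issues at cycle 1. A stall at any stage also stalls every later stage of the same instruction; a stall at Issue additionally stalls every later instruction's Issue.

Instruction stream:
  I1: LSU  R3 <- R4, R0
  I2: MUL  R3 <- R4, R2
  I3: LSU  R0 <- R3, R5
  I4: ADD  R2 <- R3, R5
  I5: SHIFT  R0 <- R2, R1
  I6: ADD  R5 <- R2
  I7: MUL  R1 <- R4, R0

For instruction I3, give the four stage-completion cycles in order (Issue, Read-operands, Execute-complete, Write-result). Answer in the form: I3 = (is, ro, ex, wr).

c1: I1 issues→LSU
c2: I1 reads
c3: I1 exec-done
c4: I1 writes R3
c5: I2 issues→MUL
c6: I2 reads | I3 issues→LSU
c7: I4 issues→ADD
c12: I2 exec-done
c13: I2 writes R3
c14: I3 reads | I4 reads
c15: I3 exec-done
c16: I3 writes R0 | I4 exec-done
c17: I4 writes R2 | I5 issues→SHIFT
c18: I5 reads | I6 issues→ADD
c19: I5 exec-done | I6 reads | I7 issues→MUL
c20: I5 writes R0
c21: I6 exec-done | I7 reads
c22: I6 writes R5
c27: I7 exec-done
c28: I7 writes R1

I3 = (6, 14, 15, 16)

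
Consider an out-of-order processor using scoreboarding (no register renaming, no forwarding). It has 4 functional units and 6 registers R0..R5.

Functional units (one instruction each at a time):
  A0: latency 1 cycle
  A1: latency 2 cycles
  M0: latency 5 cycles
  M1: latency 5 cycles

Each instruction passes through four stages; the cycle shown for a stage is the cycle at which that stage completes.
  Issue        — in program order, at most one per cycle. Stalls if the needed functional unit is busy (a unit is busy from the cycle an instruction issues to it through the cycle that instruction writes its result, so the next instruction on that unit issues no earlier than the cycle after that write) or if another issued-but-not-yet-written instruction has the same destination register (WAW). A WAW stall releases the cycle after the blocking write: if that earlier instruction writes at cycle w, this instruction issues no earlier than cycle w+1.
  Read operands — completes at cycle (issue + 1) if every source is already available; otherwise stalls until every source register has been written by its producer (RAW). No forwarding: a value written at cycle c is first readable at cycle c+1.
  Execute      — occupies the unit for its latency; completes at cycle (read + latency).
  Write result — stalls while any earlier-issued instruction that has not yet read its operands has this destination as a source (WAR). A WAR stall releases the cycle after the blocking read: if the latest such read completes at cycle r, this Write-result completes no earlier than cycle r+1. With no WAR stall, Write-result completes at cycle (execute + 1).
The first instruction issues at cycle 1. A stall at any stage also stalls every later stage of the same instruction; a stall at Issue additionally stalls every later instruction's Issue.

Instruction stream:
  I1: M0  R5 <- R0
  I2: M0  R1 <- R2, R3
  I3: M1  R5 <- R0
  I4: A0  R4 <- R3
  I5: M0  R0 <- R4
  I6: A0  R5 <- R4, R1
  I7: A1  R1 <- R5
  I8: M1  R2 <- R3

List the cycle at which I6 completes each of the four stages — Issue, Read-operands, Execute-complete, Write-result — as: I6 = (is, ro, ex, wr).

I6 = (18, 19, 20, 21)

c1: I1 dispatched to M0
c2: I1 operands ready
c7: I1 complete
c8: R5←I1
c9: I2 dispatched to M0
c10: I2 operands ready; I3 dispatched to M1
c11: I3 operands ready; I4 dispatched to A0
c12: I4 operands ready
c13: I4 complete
c14: R4←I4
c15: I2 complete
c16: R1←I2; I3 complete
c17: R5←I3; I5 dispatched to M0
c18: I5 operands ready; I6 dispatched to A0
c19: I6 operands ready; I7 dispatched to A1
c20: I6 complete; I8 dispatched to M1
c21: R5←I6; I8 operands ready
c22: I7 operands ready
c23: I5 complete
c24: R0←I5; I7 complete
c25: R1←I7
c26: I8 complete
c27: R2←I8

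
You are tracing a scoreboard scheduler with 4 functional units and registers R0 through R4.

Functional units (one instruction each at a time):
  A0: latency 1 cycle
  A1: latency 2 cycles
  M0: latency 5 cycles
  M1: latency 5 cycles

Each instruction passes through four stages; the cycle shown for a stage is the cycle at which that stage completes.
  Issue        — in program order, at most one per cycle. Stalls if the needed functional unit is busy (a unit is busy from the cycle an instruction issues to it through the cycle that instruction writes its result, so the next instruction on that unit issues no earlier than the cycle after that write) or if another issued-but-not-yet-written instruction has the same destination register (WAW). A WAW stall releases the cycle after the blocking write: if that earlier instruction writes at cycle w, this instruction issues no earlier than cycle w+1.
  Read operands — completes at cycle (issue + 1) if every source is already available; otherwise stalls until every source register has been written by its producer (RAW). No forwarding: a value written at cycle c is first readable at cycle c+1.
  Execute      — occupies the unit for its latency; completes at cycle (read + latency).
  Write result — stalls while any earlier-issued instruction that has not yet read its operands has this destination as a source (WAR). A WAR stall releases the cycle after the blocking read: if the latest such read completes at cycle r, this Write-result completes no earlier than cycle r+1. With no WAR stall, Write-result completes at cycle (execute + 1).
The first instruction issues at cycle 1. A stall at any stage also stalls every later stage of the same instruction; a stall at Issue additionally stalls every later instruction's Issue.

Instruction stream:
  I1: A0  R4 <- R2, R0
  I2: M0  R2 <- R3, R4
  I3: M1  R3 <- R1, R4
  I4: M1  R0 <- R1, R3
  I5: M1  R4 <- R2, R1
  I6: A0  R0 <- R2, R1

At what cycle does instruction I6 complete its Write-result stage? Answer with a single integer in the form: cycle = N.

I1 -> (1, 2, 3, 4)
I2 -> (2, 5, 10, 11)  // RAW R4: wait I1 write@4
I3 -> (3, 5, 10, 11)  // RAW R4: wait I1 write@4
I4 -> (12, 13, 18, 19)  // struct: M1 busy until I3 writes@11
I5 -> (20, 21, 26, 27)  // struct: M1 busy until I4 writes@19
I6 -> (21, 22, 23, 24)

cycle = 24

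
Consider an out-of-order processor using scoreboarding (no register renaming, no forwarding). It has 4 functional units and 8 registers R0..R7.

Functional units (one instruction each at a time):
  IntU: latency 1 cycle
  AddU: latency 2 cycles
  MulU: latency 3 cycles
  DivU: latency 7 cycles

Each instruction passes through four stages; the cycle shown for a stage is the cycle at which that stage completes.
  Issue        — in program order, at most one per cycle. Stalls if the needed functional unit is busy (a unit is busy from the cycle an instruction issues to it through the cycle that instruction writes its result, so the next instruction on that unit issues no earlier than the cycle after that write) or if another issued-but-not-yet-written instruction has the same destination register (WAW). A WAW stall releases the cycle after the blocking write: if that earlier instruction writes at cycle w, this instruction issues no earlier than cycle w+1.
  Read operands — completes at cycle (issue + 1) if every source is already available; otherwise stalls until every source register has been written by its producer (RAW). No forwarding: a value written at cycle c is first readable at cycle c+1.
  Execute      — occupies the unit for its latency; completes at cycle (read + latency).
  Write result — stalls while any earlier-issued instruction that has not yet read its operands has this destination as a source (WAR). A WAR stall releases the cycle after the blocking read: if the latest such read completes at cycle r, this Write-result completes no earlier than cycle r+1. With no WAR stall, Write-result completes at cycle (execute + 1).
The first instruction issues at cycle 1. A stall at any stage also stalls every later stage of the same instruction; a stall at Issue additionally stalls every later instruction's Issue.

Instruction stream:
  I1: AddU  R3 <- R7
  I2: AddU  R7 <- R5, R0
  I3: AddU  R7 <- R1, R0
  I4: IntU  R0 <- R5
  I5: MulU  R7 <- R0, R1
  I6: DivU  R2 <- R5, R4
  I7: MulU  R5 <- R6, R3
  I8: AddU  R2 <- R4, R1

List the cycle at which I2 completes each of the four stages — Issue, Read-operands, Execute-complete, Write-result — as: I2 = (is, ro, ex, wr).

I2 = (6, 7, 9, 10)

I1  is:1  ro:2  ex:4  wr:5
I2  is:6  ro:7  ex:9  wr:10  — struct: AddU busy until I1 writes@5
I3  is:11  ro:12  ex:14  wr:15  — struct: AddU busy until I2 writes@10
I4  is:12  ro:13  ex:14  wr:15
I5  is:16  ro:17  ex:20  wr:21  — WAW R7: wait I3 write@15
I6  is:17  ro:18  ex:25  wr:26
I7  is:22  ro:23  ex:26  wr:27  — struct: MulU busy until I5 writes@21
I8  is:27  ro:28  ex:30  wr:31  — WAW R2: wait I6 write@26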